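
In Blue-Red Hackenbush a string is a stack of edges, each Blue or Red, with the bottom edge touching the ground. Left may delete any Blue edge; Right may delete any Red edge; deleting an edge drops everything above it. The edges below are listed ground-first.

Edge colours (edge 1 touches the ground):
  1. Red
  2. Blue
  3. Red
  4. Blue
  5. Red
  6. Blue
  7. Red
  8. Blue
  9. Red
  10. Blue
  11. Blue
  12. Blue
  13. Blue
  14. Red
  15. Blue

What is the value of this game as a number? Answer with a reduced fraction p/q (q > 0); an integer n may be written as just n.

R: Left { — }, Right { 0 } — simplest -1
RB: Left { -1 }, Right { 0 } — simplest -1/2
RBR: Left { -1 }, Right { -1/2; 0 } — simplest -3/4
RBRB: Left { -1; -3/4 }, Right { -1/2; 0 } — simplest -5/8
RBRBR: Left { -1; -3/4 }, Right { -5/8; -1/2; 0 } — simplest -11/16
RBRBRB: Left { -1; -3/4; -11/16 }, Right { -5/8; -1/2; 0 } — simplest -21/32
RBRBRBR: Left { -1; -3/4; -11/16 }, Right { -21/32; -5/8; -1/2; 0 } — simplest -43/64
RBRBRBRB: Left { -1; -3/4; -11/16; -43/64 }, Right { -21/32; -5/8; -1/2; 0 } — simplest -85/128
RBRBRBRBR: Left { -1; -3/4; -11/16; -43/64 }, Right { -85/128; -21/32; -5/8; -1/2; 0 } — simplest -171/256
RBRBRBRBRB: Left { -1; -3/4; -11/16; -43/64; -171/256 }, Right { -85/128; -21/32; -5/8; -1/2; 0 } — simplest -341/512
RBRBRBRBRBB: Left { -1; -3/4; -11/16; -43/64; -171/256; -341/512 }, Right { -85/128; -21/32; -5/8; -1/2; 0 } — simplest -681/1024
RBRBRBRBRBBB: Left { -1; -3/4; -11/16; -43/64; -171/256; -341/512; -681/1024 }, Right { -85/128; -21/32; -5/8; -1/2; 0 } — simplest -1361/2048
RBRBRBRBRBBBB: Left { -1; -3/4; -11/16; -43/64; -171/256; -341/512; -681/1024; -1361/2048 }, Right { -85/128; -21/32; -5/8; -1/2; 0 } — simplest -2721/4096
RBRBRBRBRBBBBR: Left { -1; -3/4; -11/16; -43/64; -171/256; -341/512; -681/1024; -1361/2048 }, Right { -2721/4096; -85/128; -21/32; -5/8; -1/2; 0 } — simplest -5443/8192
RBRBRBRBRBBBBRB: Left { -1; -3/4; -11/16; -43/64; -171/256; -341/512; -681/1024; -1361/2048; -5443/8192 }, Right { -2721/4096; -85/128; -21/32; -5/8; -1/2; 0 } — simplest -10885/16384

-10885/16384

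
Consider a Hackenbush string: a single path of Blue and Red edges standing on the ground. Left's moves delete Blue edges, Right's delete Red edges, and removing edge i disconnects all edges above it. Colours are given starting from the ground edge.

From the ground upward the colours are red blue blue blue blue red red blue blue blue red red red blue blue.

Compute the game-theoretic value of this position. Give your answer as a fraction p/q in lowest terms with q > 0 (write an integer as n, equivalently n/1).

Build value(s[:k]) for k = 1..15, string s = red blue blue blue blue red red blue blue blue red red red blue blue.
edge 1 of 15 (red): { · | 0 } ⇒ -1
edge 2 of 15 (blue): { -1 | 0 } ⇒ -1/2
edge 3 of 15 (blue): { -1; -1/2 | 0 } ⇒ -1/4
edge 4 of 15 (blue): { -1; -1/2; -1/4 | 0 } ⇒ -1/8
edge 5 of 15 (blue): { -1; -1/2; -1/4; -1/8 | 0 } ⇒ -1/16
edge 6 of 15 (red): { -1; -1/2; -1/4; -1/8 | -1/16; 0 } ⇒ -3/32
edge 7 of 15 (red): { -1; -1/2; -1/4; -1/8 | -3/32; -1/16; 0 } ⇒ -7/64
edge 8 of 15 (blue): { -1; -1/2; -1/4; -1/8; -7/64 | -3/32; -1/16; 0 } ⇒ -13/128
edge 9 of 15 (blue): { -1; -1/2; -1/4; -1/8; -7/64; -13/128 | -3/32; -1/16; 0 } ⇒ -25/256
edge 10 of 15 (blue): { -1; -1/2; -1/4; -1/8; -7/64; -13/128; -25/256 | -3/32; -1/16; 0 } ⇒ -49/512
edge 11 of 15 (red): { -1; -1/2; -1/4; -1/8; -7/64; -13/128; -25/256 | -49/512; -3/32; -1/16; 0 } ⇒ -99/1024
edge 12 of 15 (red): { -1; -1/2; -1/4; -1/8; -7/64; -13/128; -25/256 | -99/1024; -49/512; -3/32; -1/16; 0 } ⇒ -199/2048
edge 13 of 15 (red): { -1; -1/2; -1/4; -1/8; -7/64; -13/128; -25/256 | -199/2048; -99/1024; -49/512; -3/32; -1/16; 0 } ⇒ -399/4096
edge 14 of 15 (blue): { -1; -1/2; -1/4; -1/8; -7/64; -13/128; -25/256; -399/4096 | -199/2048; -99/1024; -49/512; -3/32; -1/16; 0 } ⇒ -797/8192
edge 15 of 15 (blue): { -1; -1/2; -1/4; -1/8; -7/64; -13/128; -25/256; -399/4096; -797/8192 | -199/2048; -99/1024; -49/512; -3/32; -1/16; 0 } ⇒ -1593/16384

-1593/16384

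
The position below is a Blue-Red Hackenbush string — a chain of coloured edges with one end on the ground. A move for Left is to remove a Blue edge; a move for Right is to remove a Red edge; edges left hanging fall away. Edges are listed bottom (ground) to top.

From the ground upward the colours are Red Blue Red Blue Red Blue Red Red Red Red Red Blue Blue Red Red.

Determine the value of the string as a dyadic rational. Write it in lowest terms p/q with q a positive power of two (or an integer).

-11239/16384

Build v(s[:k]) for k = 1..15, string s = Red Blue Red Blue Red Blue Red Red Red Red Red Blue Blue Red Red.
v_1 [R]  L=[(no moves)]  R=[0]  = -1
v_2 [RB]  L=[-1]  R=[0]  = -1/2
v_3 [RBR]  L=[-1]  R=[-1/2 0]  = -3/4
v_4 [RBRB]  L=[-1 -3/4]  R=[-1/2 0]  = -5/8
v_5 [RBRBR]  L=[-1 -3/4]  R=[-5/8 -1/2 0]  = -11/16
v_6 [RBRBRB]  L=[-1 -3/4 -11/16]  R=[-5/8 -1/2 0]  = -21/32
v_7 [RBRBRBR]  L=[-1 -3/4 -11/16]  R=[-21/32 -5/8 -1/2 0]  = -43/64
v_8 [RBRBRBRR]  L=[-1 -3/4 -11/16]  R=[-43/64 -21/32 -5/8 -1/2 0]  = -87/128
v_9 [RBRBRBRRR]  L=[-1 -3/4 -11/16]  R=[-87/128 -43/64 -21/32 -5/8 -1/2 0]  = -175/256
v_10 [RBRBRBRRRR]  L=[-1 -3/4 -11/16]  R=[-175/256 -87/128 -43/64 -21/32 -5/8 -1/2 0]  = -351/512
v_11 [RBRBRBRRRRR]  L=[-1 -3/4 -11/16]  R=[-351/512 -175/256 -87/128 -43/64 -21/32 -5/8 -1/2 0]  = -703/1024
v_12 [RBRBRBRRRRRB]  L=[-1 -3/4 -11/16 -703/1024]  R=[-351/512 -175/256 -87/128 -43/64 -21/32 -5/8 -1/2 0]  = -1405/2048
v_13 [RBRBRBRRRRRBB]  L=[-1 -3/4 -11/16 -703/1024 -1405/2048]  R=[-351/512 -175/256 -87/128 -43/64 -21/32 -5/8 -1/2 0]  = -2809/4096
v_14 [RBRBRBRRRRRBBR]  L=[-1 -3/4 -11/16 -703/1024 -1405/2048]  R=[-2809/4096 -351/512 -175/256 -87/128 -43/64 -21/32 -5/8 -1/2 0]  = -5619/8192
v_15 [RBRBRBRRRRRBBRR]  L=[-1 -3/4 -11/16 -703/1024 -1405/2048]  R=[-5619/8192 -2809/4096 -351/512 -175/256 -87/128 -43/64 -21/32 -5/8 -1/2 0]  = -11239/16384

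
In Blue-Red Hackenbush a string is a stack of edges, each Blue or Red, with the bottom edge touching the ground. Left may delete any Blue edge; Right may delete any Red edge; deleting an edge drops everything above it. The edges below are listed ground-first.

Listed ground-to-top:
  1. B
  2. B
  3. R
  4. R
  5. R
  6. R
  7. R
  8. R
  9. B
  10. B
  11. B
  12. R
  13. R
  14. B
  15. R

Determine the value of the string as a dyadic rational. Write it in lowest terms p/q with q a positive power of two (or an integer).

8421/8192

Prefix values for B B R R R R R R B B B R R B R via {L|R} + simplicity:
v(B) = { 0 | none } => 1
v(BB) = { 0,1 | none } => 2
v(BBR) = { 0,1 | 2 } => 3/2
v(BBRR) = { 0,1 | 3/2,2 } => 5/4
v(BBRRR) = { 0,1 | 5/4,3/2,2 } => 9/8
v(BBRRRR) = { 0,1 | 9/8,5/4,3/2,2 } => 17/16
v(BBRRRRR) = { 0,1 | 17/16,9/8,5/4,3/2,2 } => 33/32
v(BBRRRRRR) = { 0,1 | 33/32,17/16,9/8,5/4,3/2,2 } => 65/64
v(BBRRRRRRB) = { 0,1,65/64 | 33/32,17/16,9/8,5/4,3/2,2 } => 131/128
v(BBRRRRRRBB) = { 0,1,65/64,131/128 | 33/32,17/16,9/8,5/4,3/2,2 } => 263/256
v(BBRRRRRRBBB) = { 0,1,65/64,131/128,263/256 | 33/32,17/16,9/8,5/4,3/2,2 } => 527/512
v(BBRRRRRRBBBR) = { 0,1,65/64,131/128,263/256 | 527/512,33/32,17/16,9/8,5/4,3/2,2 } => 1053/1024
v(BBRRRRRRBBBRR) = { 0,1,65/64,131/128,263/256 | 1053/1024,527/512,33/32,17/16,9/8,5/4,3/2,2 } => 2105/2048
v(BBRRRRRRBBBRRB) = { 0,1,65/64,131/128,263/256,2105/2048 | 1053/1024,527/512,33/32,17/16,9/8,5/4,3/2,2 } => 4211/4096
v(BBRRRRRRBBBRRBR) = { 0,1,65/64,131/128,263/256,2105/2048 | 4211/4096,1053/1024,527/512,33/32,17/16,9/8,5/4,3/2,2 } => 8421/8192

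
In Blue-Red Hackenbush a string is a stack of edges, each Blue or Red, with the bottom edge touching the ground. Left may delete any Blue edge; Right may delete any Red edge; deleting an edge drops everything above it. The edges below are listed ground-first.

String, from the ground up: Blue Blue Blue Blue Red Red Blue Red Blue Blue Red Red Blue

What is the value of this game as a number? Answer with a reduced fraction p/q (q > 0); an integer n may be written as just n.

Build v(s[:k]) for k = 1..13, string s = Blue Blue Blue Blue Red Red Blue Red Blue Blue Red Red Blue.
1 of 13 · B · max L 0 · min R +∞ → 1
2 of 13 · BB · max L 1 · min R +∞ → 2
3 of 13 · BBB · max L 2 · min R +∞ → 3
4 of 13 · BBBB · max L 3 · min R +∞ → 4
5 of 13 · BBBBR · max L 3 · min R 4 → 7/2
6 of 13 · BBBBRR · max L 3 · min R 7/2 → 13/4
7 of 13 · BBBBRRB · max L 13/4 · min R 7/2 → 27/8
8 of 13 · BBBBRRBR · max L 13/4 · min R 27/8 → 53/16
9 of 13 · BBBBRRBRB · max L 53/16 · min R 27/8 → 107/32
10 of 13 · BBBBRRBRBB · max L 107/32 · min R 27/8 → 215/64
11 of 13 · BBBBRRBRBBR · max L 107/32 · min R 215/64 → 429/128
12 of 13 · BBBBRRBRBBRR · max L 107/32 · min R 429/128 → 857/256
13 of 13 · BBBBRRBRBBRRB · max L 857/256 · min R 429/128 → 1715/512

1715/512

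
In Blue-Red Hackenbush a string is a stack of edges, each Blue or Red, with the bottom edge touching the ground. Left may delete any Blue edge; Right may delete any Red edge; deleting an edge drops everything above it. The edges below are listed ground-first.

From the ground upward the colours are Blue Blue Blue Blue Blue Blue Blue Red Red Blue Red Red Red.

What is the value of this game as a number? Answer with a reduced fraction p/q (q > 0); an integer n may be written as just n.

401/64

Build v(s[:k]) for k = 1..13, string s = Blue Blue Blue Blue Blue Blue Blue Red Red Blue Red Red Red.
step 1: add Blue to get B; options L={ 0 } R={ ∅ } = 1
step 2: add Blue to get BB; options L={ 0, 1 } R={ ∅ } = 2
step 3: add Blue to get BBB; options L={ 0, 1, 2 } R={ ∅ } = 3
step 4: add Blue to get BBBB; options L={ 0, 1, 2, 3 } R={ ∅ } = 4
step 5: add Blue to get BBBBB; options L={ 0, 1, 2, 3, 4 } R={ ∅ } = 5
step 6: add Blue to get BBBBBB; options L={ 0, 1, 2, 3, 4, 5 } R={ ∅ } = 6
step 7: add Blue to get BBBBBBB; options L={ 0, 1, 2, 3, 4, 5, 6 } R={ ∅ } = 7
step 8: add Red to get BBBBBBBR; options L={ 0, 1, 2, 3, 4, 5, 6 } R={ 7 } = 13/2
step 9: add Red to get BBBBBBBRR; options L={ 0, 1, 2, 3, 4, 5, 6 } R={ 13/2, 7 } = 25/4
step 10: add Blue to get BBBBBBBRRB; options L={ 0, 1, 2, 3, 4, 5, 6, 25/4 } R={ 13/2, 7 } = 51/8
step 11: add Red to get BBBBBBBRRBR; options L={ 0, 1, 2, 3, 4, 5, 6, 25/4 } R={ 51/8, 13/2, 7 } = 101/16
step 12: add Red to get BBBBBBBRRBRR; options L={ 0, 1, 2, 3, 4, 5, 6, 25/4 } R={ 101/16, 51/8, 13/2, 7 } = 201/32
step 13: add Red to get BBBBBBBRRBRRR; options L={ 0, 1, 2, 3, 4, 5, 6, 25/4 } R={ 201/32, 101/16, 51/8, 13/2, 7 } = 401/64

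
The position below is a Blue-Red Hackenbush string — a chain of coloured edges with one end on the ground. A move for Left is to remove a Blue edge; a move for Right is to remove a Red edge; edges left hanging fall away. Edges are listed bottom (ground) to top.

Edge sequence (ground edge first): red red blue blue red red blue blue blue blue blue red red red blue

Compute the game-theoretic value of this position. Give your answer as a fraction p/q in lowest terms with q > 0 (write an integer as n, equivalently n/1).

-11293/8192

Recurse on prefixes of the 15-edge string red red blue blue red red blue blue blue blue blue red red red blue:
step 1: add red to get r; options L={ — } R={ 0 } = -1
step 2: add red to get rr; options L={ — } R={ -1; 0 } = -2
step 3: add blue to get rrb; options L={ -2 } R={ -1; 0 } = -3/2
step 4: add blue to get rrbb; options L={ -2; -3/2 } R={ -1; 0 } = -5/4
step 5: add red to get rrbbr; options L={ -2; -3/2 } R={ -5/4; -1; 0 } = -11/8
step 6: add red to get rrbbrr; options L={ -2; -3/2 } R={ -11/8; -5/4; -1; 0 } = -23/16
step 7: add blue to get rrbbrrb; options L={ -2; -3/2; -23/16 } R={ -11/8; -5/4; -1; 0 } = -45/32
step 8: add blue to get rrbbrrbb; options L={ -2; -3/2; -23/16; -45/32 } R={ -11/8; -5/4; -1; 0 } = -89/64
step 9: add blue to get rrbbrrbbb; options L={ -2; -3/2; -23/16; -45/32; -89/64 } R={ -11/8; -5/4; -1; 0 } = -177/128
step 10: add blue to get rrbbrrbbbb; options L={ -2; -3/2; -23/16; -45/32; -89/64; -177/128 } R={ -11/8; -5/4; -1; 0 } = -353/256
step 11: add blue to get rrbbrrbbbbb; options L={ -2; -3/2; -23/16; -45/32; -89/64; -177/128; -353/256 } R={ -11/8; -5/4; -1; 0 } = -705/512
step 12: add red to get rrbbrrbbbbbr; options L={ -2; -3/2; -23/16; -45/32; -89/64; -177/128; -353/256 } R={ -705/512; -11/8; -5/4; -1; 0 } = -1411/1024
step 13: add red to get rrbbrrbbbbbrr; options L={ -2; -3/2; -23/16; -45/32; -89/64; -177/128; -353/256 } R={ -1411/1024; -705/512; -11/8; -5/4; -1; 0 } = -2823/2048
step 14: add red to get rrbbrrbbbbbrrr; options L={ -2; -3/2; -23/16; -45/32; -89/64; -177/128; -353/256 } R={ -2823/2048; -1411/1024; -705/512; -11/8; -5/4; -1; 0 } = -5647/4096
step 15: add blue to get rrbbrrbbbbbrrrb; options L={ -2; -3/2; -23/16; -45/32; -89/64; -177/128; -353/256; -5647/4096 } R={ -2823/2048; -1411/1024; -705/512; -11/8; -5/4; -1; 0 } = -11293/8192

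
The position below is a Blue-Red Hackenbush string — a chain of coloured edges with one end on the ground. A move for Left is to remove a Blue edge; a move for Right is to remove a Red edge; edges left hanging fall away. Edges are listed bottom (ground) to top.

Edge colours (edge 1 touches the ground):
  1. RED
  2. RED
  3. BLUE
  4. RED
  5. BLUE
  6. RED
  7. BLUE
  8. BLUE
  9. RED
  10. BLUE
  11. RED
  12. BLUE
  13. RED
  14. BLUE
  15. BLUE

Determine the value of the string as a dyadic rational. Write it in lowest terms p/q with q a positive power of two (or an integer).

-13481/8192

value_1 [R]  L=[]  R=[0]  → -1
value_2 [RR]  L=[]  R=[-1,0]  → -2
value_3 [RRB]  L=[-2]  R=[-1,0]  → -3/2
value_4 [RRBR]  L=[-2]  R=[-3/2,-1,0]  → -7/4
value_5 [RRBRB]  L=[-2,-7/4]  R=[-3/2,-1,0]  → -13/8
value_6 [RRBRBR]  L=[-2,-7/4]  R=[-13/8,-3/2,-1,0]  → -27/16
value_7 [RRBRBRB]  L=[-2,-7/4,-27/16]  R=[-13/8,-3/2,-1,0]  → -53/32
value_8 [RRBRBRBB]  L=[-2,-7/4,-27/16,-53/32]  R=[-13/8,-3/2,-1,0]  → -105/64
value_9 [RRBRBRBBR]  L=[-2,-7/4,-27/16,-53/32]  R=[-105/64,-13/8,-3/2,-1,0]  → -211/128
value_10 [RRBRBRBBRB]  L=[-2,-7/4,-27/16,-53/32,-211/128]  R=[-105/64,-13/8,-3/2,-1,0]  → -421/256
value_11 [RRBRBRBBRBR]  L=[-2,-7/4,-27/16,-53/32,-211/128]  R=[-421/256,-105/64,-13/8,-3/2,-1,0]  → -843/512
value_12 [RRBRBRBBRBRB]  L=[-2,-7/4,-27/16,-53/32,-211/128,-843/512]  R=[-421/256,-105/64,-13/8,-3/2,-1,0]  → -1685/1024
value_13 [RRBRBRBBRBRBR]  L=[-2,-7/4,-27/16,-53/32,-211/128,-843/512]  R=[-1685/1024,-421/256,-105/64,-13/8,-3/2,-1,0]  → -3371/2048
value_14 [RRBRBRBBRBRBRB]  L=[-2,-7/4,-27/16,-53/32,-211/128,-843/512,-3371/2048]  R=[-1685/1024,-421/256,-105/64,-13/8,-3/2,-1,0]  → -6741/4096
value_15 [RRBRBRBBRBRBRBB]  L=[-2,-7/4,-27/16,-53/32,-211/128,-843/512,-3371/2048,-6741/4096]  R=[-1685/1024,-421/256,-105/64,-13/8,-3/2,-1,0]  → -13481/8192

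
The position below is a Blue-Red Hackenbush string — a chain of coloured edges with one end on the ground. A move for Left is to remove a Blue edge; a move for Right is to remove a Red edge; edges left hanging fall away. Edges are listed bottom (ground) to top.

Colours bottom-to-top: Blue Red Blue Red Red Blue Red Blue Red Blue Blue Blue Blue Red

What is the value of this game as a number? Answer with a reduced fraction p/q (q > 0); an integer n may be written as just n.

4797/8192

step 1: add Blue to get B; options L={ 0 } R={ — } gives 1
step 2: add Red to get BR; options L={ 0 } R={ 1 } gives 1/2
step 3: add Blue to get BRB; options L={ 0; 1/2 } R={ 1 } gives 3/4
step 4: add Red to get BRBR; options L={ 0; 1/2 } R={ 3/4; 1 } gives 5/8
step 5: add Red to get BRBRR; options L={ 0; 1/2 } R={ 5/8; 3/4; 1 } gives 9/16
step 6: add Blue to get BRBRRB; options L={ 0; 1/2; 9/16 } R={ 5/8; 3/4; 1 } gives 19/32
step 7: add Red to get BRBRRBR; options L={ 0; 1/2; 9/16 } R={ 19/32; 5/8; 3/4; 1 } gives 37/64
step 8: add Blue to get BRBRRBRB; options L={ 0; 1/2; 9/16; 37/64 } R={ 19/32; 5/8; 3/4; 1 } gives 75/128
step 9: add Red to get BRBRRBRBR; options L={ 0; 1/2; 9/16; 37/64 } R={ 75/128; 19/32; 5/8; 3/4; 1 } gives 149/256
step 10: add Blue to get BRBRRBRBRB; options L={ 0; 1/2; 9/16; 37/64; 149/256 } R={ 75/128; 19/32; 5/8; 3/4; 1 } gives 299/512
step 11: add Blue to get BRBRRBRBRBB; options L={ 0; 1/2; 9/16; 37/64; 149/256; 299/512 } R={ 75/128; 19/32; 5/8; 3/4; 1 } gives 599/1024
step 12: add Blue to get BRBRRBRBRBBB; options L={ 0; 1/2; 9/16; 37/64; 149/256; 299/512; 599/1024 } R={ 75/128; 19/32; 5/8; 3/4; 1 } gives 1199/2048
step 13: add Blue to get BRBRRBRBRBBBB; options L={ 0; 1/2; 9/16; 37/64; 149/256; 299/512; 599/1024; 1199/2048 } R={ 75/128; 19/32; 5/8; 3/4; 1 } gives 2399/4096
step 14: add Red to get BRBRRBRBRBBBBR; options L={ 0; 1/2; 9/16; 37/64; 149/256; 299/512; 599/1024; 1199/2048 } R={ 2399/4096; 75/128; 19/32; 5/8; 3/4; 1 } gives 4797/8192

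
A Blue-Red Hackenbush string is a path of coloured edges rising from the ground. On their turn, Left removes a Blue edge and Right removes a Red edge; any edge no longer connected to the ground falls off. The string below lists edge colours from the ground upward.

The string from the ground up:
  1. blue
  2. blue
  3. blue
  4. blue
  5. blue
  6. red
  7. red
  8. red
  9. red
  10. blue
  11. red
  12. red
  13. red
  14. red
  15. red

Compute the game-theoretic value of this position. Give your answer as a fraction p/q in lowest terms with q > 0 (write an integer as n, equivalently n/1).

4161/1024

G(b) = { 0 | — } = 1
G(bb) = { 0, 1 | — } = 2
G(bbb) = { 0, 1, 2 | — } = 3
G(bbbb) = { 0, 1, 2, 3 | — } = 4
G(bbbbb) = { 0, 1, 2, 3, 4 | — } = 5
G(bbbbbr) = { 0, 1, 2, 3, 4 | 5 } = 9/2
G(bbbbbrr) = { 0, 1, 2, 3, 4 | 9/2, 5 } = 17/4
G(bbbbbrrr) = { 0, 1, 2, 3, 4 | 17/4, 9/2, 5 } = 33/8
G(bbbbbrrrr) = { 0, 1, 2, 3, 4 | 33/8, 17/4, 9/2, 5 } = 65/16
G(bbbbbrrrrb) = { 0, 1, 2, 3, 4, 65/16 | 33/8, 17/4, 9/2, 5 } = 131/32
G(bbbbbrrrrbr) = { 0, 1, 2, 3, 4, 65/16 | 131/32, 33/8, 17/4, 9/2, 5 } = 261/64
G(bbbbbrrrrbrr) = { 0, 1, 2, 3, 4, 65/16 | 261/64, 131/32, 33/8, 17/4, 9/2, 5 } = 521/128
G(bbbbbrrrrbrrr) = { 0, 1, 2, 3, 4, 65/16 | 521/128, 261/64, 131/32, 33/8, 17/4, 9/2, 5 } = 1041/256
G(bbbbbrrrrbrrrr) = { 0, 1, 2, 3, 4, 65/16 | 1041/256, 521/128, 261/64, 131/32, 33/8, 17/4, 9/2, 5 } = 2081/512
G(bbbbbrrrrbrrrrr) = { 0, 1, 2, 3, 4, 65/16 | 2081/512, 1041/256, 521/128, 261/64, 131/32, 33/8, 17/4, 9/2, 5 } = 4161/1024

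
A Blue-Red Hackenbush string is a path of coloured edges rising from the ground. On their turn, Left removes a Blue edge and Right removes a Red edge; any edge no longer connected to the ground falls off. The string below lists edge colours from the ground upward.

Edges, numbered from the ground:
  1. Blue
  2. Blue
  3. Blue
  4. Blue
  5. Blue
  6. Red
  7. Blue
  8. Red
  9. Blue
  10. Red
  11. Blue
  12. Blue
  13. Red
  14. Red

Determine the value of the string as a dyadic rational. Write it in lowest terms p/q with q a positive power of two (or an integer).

val(B) = { 0 | ∅ } = 1
val(BB) = { 0 1 | ∅ } = 2
val(BBB) = { 0 1 2 | ∅ } = 3
val(BBBB) = { 0 1 2 3 | ∅ } = 4
val(BBBBB) = { 0 1 2 3 4 | ∅ } = 5
val(BBBBBR) = { 0 1 2 3 4 | 5 } = 9/2
val(BBBBBRB) = { 0 1 2 3 4 9/2 | 5 } = 19/4
val(BBBBBRBR) = { 0 1 2 3 4 9/2 | 19/4 5 } = 37/8
val(BBBBBRBRB) = { 0 1 2 3 4 9/2 37/8 | 19/4 5 } = 75/16
val(BBBBBRBRBR) = { 0 1 2 3 4 9/2 37/8 | 75/16 19/4 5 } = 149/32
val(BBBBBRBRBRB) = { 0 1 2 3 4 9/2 37/8 149/32 | 75/16 19/4 5 } = 299/64
val(BBBBBRBRBRBB) = { 0 1 2 3 4 9/2 37/8 149/32 299/64 | 75/16 19/4 5 } = 599/128
val(BBBBBRBRBRBBR) = { 0 1 2 3 4 9/2 37/8 149/32 299/64 | 599/128 75/16 19/4 5 } = 1197/256
val(BBBBBRBRBRBBRR) = { 0 1 2 3 4 9/2 37/8 149/32 299/64 | 1197/256 599/128 75/16 19/4 5 } = 2393/512

2393/512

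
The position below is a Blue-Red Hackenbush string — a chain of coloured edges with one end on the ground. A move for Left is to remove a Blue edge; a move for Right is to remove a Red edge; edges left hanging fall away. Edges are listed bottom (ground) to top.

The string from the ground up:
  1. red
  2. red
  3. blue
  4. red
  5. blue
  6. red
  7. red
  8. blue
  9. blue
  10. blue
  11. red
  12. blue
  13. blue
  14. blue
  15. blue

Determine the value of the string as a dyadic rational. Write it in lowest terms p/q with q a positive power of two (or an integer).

-13857/8192

value_1 [r]  L=[]  R=[0]  → -1
value_2 [rr]  L=[]  R=[-1, 0]  → -2
value_3 [rrb]  L=[-2]  R=[-1, 0]  → -3/2
value_4 [rrbr]  L=[-2]  R=[-3/2, -1, 0]  → -7/4
value_5 [rrbrb]  L=[-2, -7/4]  R=[-3/2, -1, 0]  → -13/8
value_6 [rrbrbr]  L=[-2, -7/4]  R=[-13/8, -3/2, -1, 0]  → -27/16
value_7 [rrbrbrr]  L=[-2, -7/4]  R=[-27/16, -13/8, -3/2, -1, 0]  → -55/32
value_8 [rrbrbrrb]  L=[-2, -7/4, -55/32]  R=[-27/16, -13/8, -3/2, -1, 0]  → -109/64
value_9 [rrbrbrrbb]  L=[-2, -7/4, -55/32, -109/64]  R=[-27/16, -13/8, -3/2, -1, 0]  → -217/128
value_10 [rrbrbrrbbb]  L=[-2, -7/4, -55/32, -109/64, -217/128]  R=[-27/16, -13/8, -3/2, -1, 0]  → -433/256
value_11 [rrbrbrrbbbr]  L=[-2, -7/4, -55/32, -109/64, -217/128]  R=[-433/256, -27/16, -13/8, -3/2, -1, 0]  → -867/512
value_12 [rrbrbrrbbbrb]  L=[-2, -7/4, -55/32, -109/64, -217/128, -867/512]  R=[-433/256, -27/16, -13/8, -3/2, -1, 0]  → -1733/1024
value_13 [rrbrbrrbbbrbb]  L=[-2, -7/4, -55/32, -109/64, -217/128, -867/512, -1733/1024]  R=[-433/256, -27/16, -13/8, -3/2, -1, 0]  → -3465/2048
value_14 [rrbrbrrbbbrbbb]  L=[-2, -7/4, -55/32, -109/64, -217/128, -867/512, -1733/1024, -3465/2048]  R=[-433/256, -27/16, -13/8, -3/2, -1, 0]  → -6929/4096
value_15 [rrbrbrrbbbrbbbb]  L=[-2, -7/4, -55/32, -109/64, -217/128, -867/512, -1733/1024, -3465/2048, -6929/4096]  R=[-433/256, -27/16, -13/8, -3/2, -1, 0]  → -13857/8192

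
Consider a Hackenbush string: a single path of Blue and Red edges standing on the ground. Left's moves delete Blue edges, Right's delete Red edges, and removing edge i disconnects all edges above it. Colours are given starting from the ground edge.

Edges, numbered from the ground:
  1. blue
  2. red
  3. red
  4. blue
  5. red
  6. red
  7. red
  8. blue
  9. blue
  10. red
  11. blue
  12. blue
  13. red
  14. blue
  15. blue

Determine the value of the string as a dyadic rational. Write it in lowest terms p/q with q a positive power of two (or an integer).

1 of 15 · b · max L 0 · min R +∞ ⇒ 1
2 of 15 · br · max L 0 · min R 1 ⇒ 1/2
3 of 15 · brr · max L 0 · min R 1/2 ⇒ 1/4
4 of 15 · brrb · max L 1/4 · min R 1/2 ⇒ 3/8
5 of 15 · brrbr · max L 1/4 · min R 3/8 ⇒ 5/16
6 of 15 · brrbrr · max L 1/4 · min R 5/16 ⇒ 9/32
7 of 15 · brrbrrr · max L 1/4 · min R 9/32 ⇒ 17/64
8 of 15 · brrbrrrb · max L 17/64 · min R 9/32 ⇒ 35/128
9 of 15 · brrbrrrbb · max L 35/128 · min R 9/32 ⇒ 71/256
10 of 15 · brrbrrrbbr · max L 35/128 · min R 71/256 ⇒ 141/512
11 of 15 · brrbrrrbbrb · max L 141/512 · min R 71/256 ⇒ 283/1024
12 of 15 · brrbrrrbbrbb · max L 283/1024 · min R 71/256 ⇒ 567/2048
13 of 15 · brrbrrrbbrbbr · max L 283/1024 · min R 567/2048 ⇒ 1133/4096
14 of 15 · brrbrrrbbrbbrb · max L 1133/4096 · min R 567/2048 ⇒ 2267/8192
15 of 15 · brrbrrrbbrbbrbb · max L 2267/8192 · min R 567/2048 ⇒ 4535/16384

4535/16384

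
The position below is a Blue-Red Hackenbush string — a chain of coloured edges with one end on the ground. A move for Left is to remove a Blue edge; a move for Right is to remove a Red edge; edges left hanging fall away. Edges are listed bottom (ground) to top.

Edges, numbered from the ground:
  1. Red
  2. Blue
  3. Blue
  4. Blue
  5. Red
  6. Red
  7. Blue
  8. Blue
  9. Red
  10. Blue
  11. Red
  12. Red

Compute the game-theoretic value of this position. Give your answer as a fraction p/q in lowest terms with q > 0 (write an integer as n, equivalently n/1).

-407/2048

G_1 [R]  L=[∅]  R=[0]  => -1
G_2 [RB]  L=[-1]  R=[0]  => -1/2
G_3 [RBB]  L=[-1,-1/2]  R=[0]  => -1/4
G_4 [RBBB]  L=[-1,-1/2,-1/4]  R=[0]  => -1/8
G_5 [RBBBR]  L=[-1,-1/2,-1/4]  R=[-1/8,0]  => -3/16
G_6 [RBBBRR]  L=[-1,-1/2,-1/4]  R=[-3/16,-1/8,0]  => -7/32
G_7 [RBBBRRB]  L=[-1,-1/2,-1/4,-7/32]  R=[-3/16,-1/8,0]  => -13/64
G_8 [RBBBRRBB]  L=[-1,-1/2,-1/4,-7/32,-13/64]  R=[-3/16,-1/8,0]  => -25/128
G_9 [RBBBRRBBR]  L=[-1,-1/2,-1/4,-7/32,-13/64]  R=[-25/128,-3/16,-1/8,0]  => -51/256
G_10 [RBBBRRBBRB]  L=[-1,-1/2,-1/4,-7/32,-13/64,-51/256]  R=[-25/128,-3/16,-1/8,0]  => -101/512
G_11 [RBBBRRBBRBR]  L=[-1,-1/2,-1/4,-7/32,-13/64,-51/256]  R=[-101/512,-25/128,-3/16,-1/8,0]  => -203/1024
G_12 [RBBBRRBBRBRR]  L=[-1,-1/2,-1/4,-7/32,-13/64,-51/256]  R=[-203/1024,-101/512,-25/128,-3/16,-1/8,0]  => -407/2048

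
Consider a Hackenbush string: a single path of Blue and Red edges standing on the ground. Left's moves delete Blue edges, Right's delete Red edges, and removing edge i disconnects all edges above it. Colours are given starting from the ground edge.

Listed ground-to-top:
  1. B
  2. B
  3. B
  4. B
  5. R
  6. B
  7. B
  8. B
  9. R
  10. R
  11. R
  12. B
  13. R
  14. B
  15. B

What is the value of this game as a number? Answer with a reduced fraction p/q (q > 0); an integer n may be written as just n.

7959/2048

G(B) = { 0 |  } -> 1
G(BB) = { 0, 1 |  } -> 2
G(BBB) = { 0, 1, 2 |  } -> 3
G(BBBB) = { 0, 1, 2, 3 |  } -> 4
G(BBBBR) = { 0, 1, 2, 3 | 4 } -> 7/2
G(BBBBRB) = { 0, 1, 2, 3, 7/2 | 4 } -> 15/4
G(BBBBRBB) = { 0, 1, 2, 3, 7/2, 15/4 | 4 } -> 31/8
G(BBBBRBBB) = { 0, 1, 2, 3, 7/2, 15/4, 31/8 | 4 } -> 63/16
G(BBBBRBBBR) = { 0, 1, 2, 3, 7/2, 15/4, 31/8 | 63/16, 4 } -> 125/32
G(BBBBRBBBRR) = { 0, 1, 2, 3, 7/2, 15/4, 31/8 | 125/32, 63/16, 4 } -> 249/64
G(BBBBRBBBRRR) = { 0, 1, 2, 3, 7/2, 15/4, 31/8 | 249/64, 125/32, 63/16, 4 } -> 497/128
G(BBBBRBBBRRRB) = { 0, 1, 2, 3, 7/2, 15/4, 31/8, 497/128 | 249/64, 125/32, 63/16, 4 } -> 995/256
G(BBBBRBBBRRRBR) = { 0, 1, 2, 3, 7/2, 15/4, 31/8, 497/128 | 995/256, 249/64, 125/32, 63/16, 4 } -> 1989/512
G(BBBBRBBBRRRBRB) = { 0, 1, 2, 3, 7/2, 15/4, 31/8, 497/128, 1989/512 | 995/256, 249/64, 125/32, 63/16, 4 } -> 3979/1024
G(BBBBRBBBRRRBRBB) = { 0, 1, 2, 3, 7/2, 15/4, 31/8, 497/128, 1989/512, 3979/1024 | 995/256, 249/64, 125/32, 63/16, 4 } -> 7959/2048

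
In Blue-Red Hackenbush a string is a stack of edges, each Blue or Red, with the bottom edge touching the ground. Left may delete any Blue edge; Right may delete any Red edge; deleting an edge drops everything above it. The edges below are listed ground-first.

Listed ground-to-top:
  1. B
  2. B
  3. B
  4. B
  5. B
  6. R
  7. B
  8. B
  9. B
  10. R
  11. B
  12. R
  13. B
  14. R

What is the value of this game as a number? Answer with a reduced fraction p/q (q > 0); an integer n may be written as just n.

Build val(s[:k]) for k = 1..14, string s = B B B B B R B B B R B R B R.
val_1 [B]  L=[0]  R=[]  = 1
val_2 [BB]  L=[0 1]  R=[]  = 2
val_3 [BBB]  L=[0 1 2]  R=[]  = 3
val_4 [BBBB]  L=[0 1 2 3]  R=[]  = 4
val_5 [BBBBB]  L=[0 1 2 3 4]  R=[]  = 5
val_6 [BBBBBR]  L=[0 1 2 3 4]  R=[5]  = 9/2
val_7 [BBBBBRB]  L=[0 1 2 3 4 9/2]  R=[5]  = 19/4
val_8 [BBBBBRBB]  L=[0 1 2 3 4 9/2 19/4]  R=[5]  = 39/8
val_9 [BBBBBRBBB]  L=[0 1 2 3 4 9/2 19/4 39/8]  R=[5]  = 79/16
val_10 [BBBBBRBBBR]  L=[0 1 2 3 4 9/2 19/4 39/8]  R=[79/16 5]  = 157/32
val_11 [BBBBBRBBBRB]  L=[0 1 2 3 4 9/2 19/4 39/8 157/32]  R=[79/16 5]  = 315/64
val_12 [BBBBBRBBBRBR]  L=[0 1 2 3 4 9/2 19/4 39/8 157/32]  R=[315/64 79/16 5]  = 629/128
val_13 [BBBBBRBBBRBRB]  L=[0 1 2 3 4 9/2 19/4 39/8 157/32 629/128]  R=[315/64 79/16 5]  = 1259/256
val_14 [BBBBBRBBBRBRBR]  L=[0 1 2 3 4 9/2 19/4 39/8 157/32 629/128]  R=[1259/256 315/64 79/16 5]  = 2517/512

2517/512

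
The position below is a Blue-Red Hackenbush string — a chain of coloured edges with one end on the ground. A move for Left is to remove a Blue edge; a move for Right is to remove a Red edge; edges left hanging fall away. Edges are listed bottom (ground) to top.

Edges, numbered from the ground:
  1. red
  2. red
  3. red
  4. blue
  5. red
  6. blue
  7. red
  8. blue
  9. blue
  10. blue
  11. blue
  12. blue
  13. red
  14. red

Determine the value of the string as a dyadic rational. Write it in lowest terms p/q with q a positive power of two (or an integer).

-5383/2048

Build g(s[:k]) for k = 1..14, string s = red red red blue red blue red blue blue blue blue blue red red.
g(r) = {  | 0 } gives -1
g(rr) = {  | -1,0 } gives -2
g(rrr) = {  | -2,-1,0 } gives -3
g(rrrb) = { -3 | -2,-1,0 } gives -5/2
g(rrrbr) = { -3 | -5/2,-2,-1,0 } gives -11/4
g(rrrbrb) = { -3,-11/4 | -5/2,-2,-1,0 } gives -21/8
g(rrrbrbr) = { -3,-11/4 | -21/8,-5/2,-2,-1,0 } gives -43/16
g(rrrbrbrb) = { -3,-11/4,-43/16 | -21/8,-5/2,-2,-1,0 } gives -85/32
g(rrrbrbrbb) = { -3,-11/4,-43/16,-85/32 | -21/8,-5/2,-2,-1,0 } gives -169/64
g(rrrbrbrbbb) = { -3,-11/4,-43/16,-85/32,-169/64 | -21/8,-5/2,-2,-1,0 } gives -337/128
g(rrrbrbrbbbb) = { -3,-11/4,-43/16,-85/32,-169/64,-337/128 | -21/8,-5/2,-2,-1,0 } gives -673/256
g(rrrbrbrbbbbb) = { -3,-11/4,-43/16,-85/32,-169/64,-337/128,-673/256 | -21/8,-5/2,-2,-1,0 } gives -1345/512
g(rrrbrbrbbbbbr) = { -3,-11/4,-43/16,-85/32,-169/64,-337/128,-673/256 | -1345/512,-21/8,-5/2,-2,-1,0 } gives -2691/1024
g(rrrbrbrbbbbbrr) = { -3,-11/4,-43/16,-85/32,-169/64,-337/128,-673/256 | -2691/1024,-1345/512,-21/8,-5/2,-2,-1,0 } gives -5383/2048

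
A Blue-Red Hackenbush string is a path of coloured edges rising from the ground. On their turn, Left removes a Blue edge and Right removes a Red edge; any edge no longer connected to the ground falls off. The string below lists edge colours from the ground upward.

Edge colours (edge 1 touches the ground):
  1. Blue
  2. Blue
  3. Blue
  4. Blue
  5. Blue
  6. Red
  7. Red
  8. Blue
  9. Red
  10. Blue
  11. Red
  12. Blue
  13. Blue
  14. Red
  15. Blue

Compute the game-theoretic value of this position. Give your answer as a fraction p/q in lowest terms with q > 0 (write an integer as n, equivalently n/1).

Prefix values for Blue Blue Blue Blue Blue Red Red Blue Red Blue Red Blue Blue Red Blue via {L|R} + simplicity:
1 of 15 · B · max L 0 · min R +∞ -> 1
2 of 15 · BB · max L 1 · min R +∞ -> 2
3 of 15 · BBB · max L 2 · min R +∞ -> 3
4 of 15 · BBBB · max L 3 · min R +∞ -> 4
5 of 15 · BBBBB · max L 4 · min R +∞ -> 5
6 of 15 · BBBBBR · max L 4 · min R 5 -> 9/2
7 of 15 · BBBBBRR · max L 4 · min R 9/2 -> 17/4
8 of 15 · BBBBBRRB · max L 17/4 · min R 9/2 -> 35/8
9 of 15 · BBBBBRRBR · max L 17/4 · min R 35/8 -> 69/16
10 of 15 · BBBBBRRBRB · max L 69/16 · min R 35/8 -> 139/32
11 of 15 · BBBBBRRBRBR · max L 69/16 · min R 139/32 -> 277/64
12 of 15 · BBBBBRRBRBRB · max L 277/64 · min R 139/32 -> 555/128
13 of 15 · BBBBBRRBRBRBB · max L 555/128 · min R 139/32 -> 1111/256
14 of 15 · BBBBBRRBRBRBBR · max L 555/128 · min R 1111/256 -> 2221/512
15 of 15 · BBBBBRRBRBRBBRB · max L 2221/512 · min R 1111/256 -> 4443/1024

4443/1024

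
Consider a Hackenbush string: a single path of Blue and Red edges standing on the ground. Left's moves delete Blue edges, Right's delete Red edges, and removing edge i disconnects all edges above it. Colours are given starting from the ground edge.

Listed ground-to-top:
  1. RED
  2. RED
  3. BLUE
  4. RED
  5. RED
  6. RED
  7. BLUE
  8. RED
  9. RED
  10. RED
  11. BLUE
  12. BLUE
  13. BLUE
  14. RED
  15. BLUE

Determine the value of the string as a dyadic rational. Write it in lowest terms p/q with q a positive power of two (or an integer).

-15813/8192

R: Left { — }, Right { 0 } → simplest -1
RR: Left { — }, Right { -1, 0 } → simplest -2
RRB: Left { -2 }, Right { -1, 0 } → simplest -3/2
RRBR: Left { -2 }, Right { -3/2, -1, 0 } → simplest -7/4
RRBRR: Left { -2 }, Right { -7/4, -3/2, -1, 0 } → simplest -15/8
RRBRRR: Left { -2 }, Right { -15/8, -7/4, -3/2, -1, 0 } → simplest -31/16
RRBRRRB: Left { -2, -31/16 }, Right { -15/8, -7/4, -3/2, -1, 0 } → simplest -61/32
RRBRRRBR: Left { -2, -31/16 }, Right { -61/32, -15/8, -7/4, -3/2, -1, 0 } → simplest -123/64
RRBRRRBRR: Left { -2, -31/16 }, Right { -123/64, -61/32, -15/8, -7/4, -3/2, -1, 0 } → simplest -247/128
RRBRRRBRRR: Left { -2, -31/16 }, Right { -247/128, -123/64, -61/32, -15/8, -7/4, -3/2, -1, 0 } → simplest -495/256
RRBRRRBRRRB: Left { -2, -31/16, -495/256 }, Right { -247/128, -123/64, -61/32, -15/8, -7/4, -3/2, -1, 0 } → simplest -989/512
RRBRRRBRRRBB: Left { -2, -31/16, -495/256, -989/512 }, Right { -247/128, -123/64, -61/32, -15/8, -7/4, -3/2, -1, 0 } → simplest -1977/1024
RRBRRRBRRRBBB: Left { -2, -31/16, -495/256, -989/512, -1977/1024 }, Right { -247/128, -123/64, -61/32, -15/8, -7/4, -3/2, -1, 0 } → simplest -3953/2048
RRBRRRBRRRBBBR: Left { -2, -31/16, -495/256, -989/512, -1977/1024 }, Right { -3953/2048, -247/128, -123/64, -61/32, -15/8, -7/4, -3/2, -1, 0 } → simplest -7907/4096
RRBRRRBRRRBBBRB: Left { -2, -31/16, -495/256, -989/512, -1977/1024, -7907/4096 }, Right { -3953/2048, -247/128, -123/64, -61/32, -15/8, -7/4, -3/2, -1, 0 } → simplest -15813/8192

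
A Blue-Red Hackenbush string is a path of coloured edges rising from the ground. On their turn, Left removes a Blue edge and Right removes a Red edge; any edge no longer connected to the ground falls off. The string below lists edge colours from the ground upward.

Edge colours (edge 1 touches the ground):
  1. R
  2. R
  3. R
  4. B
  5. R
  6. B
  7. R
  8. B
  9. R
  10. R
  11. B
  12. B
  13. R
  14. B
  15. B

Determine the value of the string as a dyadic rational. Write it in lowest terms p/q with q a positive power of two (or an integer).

Recurse on prefixes of the 15-edge string R R R B R B R B R R B B R B B:
g_1 [R]  L=[·]  R=[0]  so -1
g_2 [RR]  L=[·]  R=[-1; 0]  so -2
g_3 [RRR]  L=[·]  R=[-2; -1; 0]  so -3
g_4 [RRRB]  L=[-3]  R=[-2; -1; 0]  so -5/2
g_5 [RRRBR]  L=[-3]  R=[-5/2; -2; -1; 0]  so -11/4
g_6 [RRRBRB]  L=[-3; -11/4]  R=[-5/2; -2; -1; 0]  so -21/8
g_7 [RRRBRBR]  L=[-3; -11/4]  R=[-21/8; -5/2; -2; -1; 0]  so -43/16
g_8 [RRRBRBRB]  L=[-3; -11/4; -43/16]  R=[-21/8; -5/2; -2; -1; 0]  so -85/32
g_9 [RRRBRBRBR]  L=[-3; -11/4; -43/16]  R=[-85/32; -21/8; -5/2; -2; -1; 0]  so -171/64
g_10 [RRRBRBRBRR]  L=[-3; -11/4; -43/16]  R=[-171/64; -85/32; -21/8; -5/2; -2; -1; 0]  so -343/128
g_11 [RRRBRBRBRRB]  L=[-3; -11/4; -43/16; -343/128]  R=[-171/64; -85/32; -21/8; -5/2; -2; -1; 0]  so -685/256
g_12 [RRRBRBRBRRBB]  L=[-3; -11/4; -43/16; -343/128; -685/256]  R=[-171/64; -85/32; -21/8; -5/2; -2; -1; 0]  so -1369/512
g_13 [RRRBRBRBRRBBR]  L=[-3; -11/4; -43/16; -343/128; -685/256]  R=[-1369/512; -171/64; -85/32; -21/8; -5/2; -2; -1; 0]  so -2739/1024
g_14 [RRRBRBRBRRBBRB]  L=[-3; -11/4; -43/16; -343/128; -685/256; -2739/1024]  R=[-1369/512; -171/64; -85/32; -21/8; -5/2; -2; -1; 0]  so -5477/2048
g_15 [RRRBRBRBRRBBRBB]  L=[-3; -11/4; -43/16; -343/128; -685/256; -2739/1024; -5477/2048]  R=[-1369/512; -171/64; -85/32; -21/8; -5/2; -2; -1; 0]  so -10953/4096

-10953/4096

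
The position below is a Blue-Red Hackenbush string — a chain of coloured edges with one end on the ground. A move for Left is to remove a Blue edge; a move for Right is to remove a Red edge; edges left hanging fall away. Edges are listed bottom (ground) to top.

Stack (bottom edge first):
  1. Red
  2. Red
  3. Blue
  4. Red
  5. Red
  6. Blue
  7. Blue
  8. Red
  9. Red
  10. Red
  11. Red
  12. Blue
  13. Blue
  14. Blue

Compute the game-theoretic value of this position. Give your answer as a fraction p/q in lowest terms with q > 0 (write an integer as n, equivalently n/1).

Recurse on prefixes of the 14-edge string Red Red Blue Red Red Blue Blue Red Red Red Red Blue Blue Blue:
val_1 [R]  L=[(no moves)]  R=[0]  → -1
val_2 [RR]  L=[(no moves)]  R=[-1, 0]  → -2
val_3 [RRB]  L=[-2]  R=[-1, 0]  → -3/2
val_4 [RRBR]  L=[-2]  R=[-3/2, -1, 0]  → -7/4
val_5 [RRBRR]  L=[-2]  R=[-7/4, -3/2, -1, 0]  → -15/8
val_6 [RRBRRB]  L=[-2, -15/8]  R=[-7/4, -3/2, -1, 0]  → -29/16
val_7 [RRBRRBB]  L=[-2, -15/8, -29/16]  R=[-7/4, -3/2, -1, 0]  → -57/32
val_8 [RRBRRBBR]  L=[-2, -15/8, -29/16]  R=[-57/32, -7/4, -3/2, -1, 0]  → -115/64
val_9 [RRBRRBBRR]  L=[-2, -15/8, -29/16]  R=[-115/64, -57/32, -7/4, -3/2, -1, 0]  → -231/128
val_10 [RRBRRBBRRR]  L=[-2, -15/8, -29/16]  R=[-231/128, -115/64, -57/32, -7/4, -3/2, -1, 0]  → -463/256
val_11 [RRBRRBBRRRR]  L=[-2, -15/8, -29/16]  R=[-463/256, -231/128, -115/64, -57/32, -7/4, -3/2, -1, 0]  → -927/512
val_12 [RRBRRBBRRRRB]  L=[-2, -15/8, -29/16, -927/512]  R=[-463/256, -231/128, -115/64, -57/32, -7/4, -3/2, -1, 0]  → -1853/1024
val_13 [RRBRRBBRRRRBB]  L=[-2, -15/8, -29/16, -927/512, -1853/1024]  R=[-463/256, -231/128, -115/64, -57/32, -7/4, -3/2, -1, 0]  → -3705/2048
val_14 [RRBRRBBRRRRBBB]  L=[-2, -15/8, -29/16, -927/512, -1853/1024, -3705/2048]  R=[-463/256, -231/128, -115/64, -57/32, -7/4, -3/2, -1, 0]  → -7409/4096

-7409/4096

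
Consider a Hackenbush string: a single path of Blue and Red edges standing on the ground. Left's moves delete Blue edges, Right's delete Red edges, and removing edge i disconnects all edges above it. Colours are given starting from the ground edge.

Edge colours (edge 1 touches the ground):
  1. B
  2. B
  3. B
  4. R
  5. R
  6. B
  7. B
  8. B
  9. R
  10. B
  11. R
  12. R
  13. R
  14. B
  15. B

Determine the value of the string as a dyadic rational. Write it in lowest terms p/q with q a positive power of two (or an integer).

1 of 15 · B · max L 0 · min R +∞ => 1
2 of 15 · BB · max L 1 · min R +∞ => 2
3 of 15 · BBB · max L 2 · min R +∞ => 3
4 of 15 · BBBR · max L 2 · min R 3 => 5/2
5 of 15 · BBBRR · max L 2 · min R 5/2 => 9/4
6 of 15 · BBBRRB · max L 9/4 · min R 5/2 => 19/8
7 of 15 · BBBRRBB · max L 19/8 · min R 5/2 => 39/16
8 of 15 · BBBRRBBB · max L 39/16 · min R 5/2 => 79/32
9 of 15 · BBBRRBBBR · max L 39/16 · min R 79/32 => 157/64
10 of 15 · BBBRRBBBRB · max L 157/64 · min R 79/32 => 315/128
11 of 15 · BBBRRBBBRBR · max L 157/64 · min R 315/128 => 629/256
12 of 15 · BBBRRBBBRBRR · max L 157/64 · min R 629/256 => 1257/512
13 of 15 · BBBRRBBBRBRRR · max L 157/64 · min R 1257/512 => 2513/1024
14 of 15 · BBBRRBBBRBRRRB · max L 2513/1024 · min R 1257/512 => 5027/2048
15 of 15 · BBBRRBBBRBRRRBB · max L 5027/2048 · min R 1257/512 => 10055/4096

10055/4096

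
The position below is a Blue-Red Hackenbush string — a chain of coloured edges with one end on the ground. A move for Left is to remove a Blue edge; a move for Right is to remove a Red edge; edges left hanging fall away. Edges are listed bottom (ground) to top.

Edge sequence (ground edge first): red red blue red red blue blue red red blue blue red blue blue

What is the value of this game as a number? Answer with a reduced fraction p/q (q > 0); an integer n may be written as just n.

-7369/4096

Recurse on prefixes of the 14-edge string red red blue red red blue blue red red blue blue red blue blue:
r: Left { (no moves) }, Right { 0 } -> simplest -1
rr: Left { (no moves) }, Right { -1,0 } -> simplest -2
rrb: Left { -2 }, Right { -1,0 } -> simplest -3/2
rrbr: Left { -2 }, Right { -3/2,-1,0 } -> simplest -7/4
rrbrr: Left { -2 }, Right { -7/4,-3/2,-1,0 } -> simplest -15/8
rrbrrb: Left { -2,-15/8 }, Right { -7/4,-3/2,-1,0 } -> simplest -29/16
rrbrrbb: Left { -2,-15/8,-29/16 }, Right { -7/4,-3/2,-1,0 } -> simplest -57/32
rrbrrbbr: Left { -2,-15/8,-29/16 }, Right { -57/32,-7/4,-3/2,-1,0 } -> simplest -115/64
rrbrrbbrr: Left { -2,-15/8,-29/16 }, Right { -115/64,-57/32,-7/4,-3/2,-1,0 } -> simplest -231/128
rrbrrbbrrb: Left { -2,-15/8,-29/16,-231/128 }, Right { -115/64,-57/32,-7/4,-3/2,-1,0 } -> simplest -461/256
rrbrrbbrrbb: Left { -2,-15/8,-29/16,-231/128,-461/256 }, Right { -115/64,-57/32,-7/4,-3/2,-1,0 } -> simplest -921/512
rrbrrbbrrbbr: Left { -2,-15/8,-29/16,-231/128,-461/256 }, Right { -921/512,-115/64,-57/32,-7/4,-3/2,-1,0 } -> simplest -1843/1024
rrbrrbbrrbbrb: Left { -2,-15/8,-29/16,-231/128,-461/256,-1843/1024 }, Right { -921/512,-115/64,-57/32,-7/4,-3/2,-1,0 } -> simplest -3685/2048
rrbrrbbrrbbrbb: Left { -2,-15/8,-29/16,-231/128,-461/256,-1843/1024,-3685/2048 }, Right { -921/512,-115/64,-57/32,-7/4,-3/2,-1,0 } -> simplest -7369/4096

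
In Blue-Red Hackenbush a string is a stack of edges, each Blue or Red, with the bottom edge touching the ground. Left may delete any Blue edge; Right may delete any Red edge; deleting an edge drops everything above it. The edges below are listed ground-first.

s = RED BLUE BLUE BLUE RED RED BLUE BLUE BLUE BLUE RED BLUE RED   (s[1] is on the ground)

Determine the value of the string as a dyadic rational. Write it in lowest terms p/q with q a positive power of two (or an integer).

Prefix values for RED BLUE BLUE BLUE RED RED BLUE BLUE BLUE BLUE RED BLUE RED via {L|R} + simplicity:
value(R) = { (no moves) | 0 } => -1
value(RB) = { -1 | 0 } => -1/2
value(RBB) = { -1, -1/2 | 0 } => -1/4
value(RBBB) = { -1, -1/2, -1/4 | 0 } => -1/8
value(RBBBR) = { -1, -1/2, -1/4 | -1/8, 0 } => -3/16
value(RBBBRR) = { -1, -1/2, -1/4 | -3/16, -1/8, 0 } => -7/32
value(RBBBRRB) = { -1, -1/2, -1/4, -7/32 | -3/16, -1/8, 0 } => -13/64
value(RBBBRRBB) = { -1, -1/2, -1/4, -7/32, -13/64 | -3/16, -1/8, 0 } => -25/128
value(RBBBRRBBB) = { -1, -1/2, -1/4, -7/32, -13/64, -25/128 | -3/16, -1/8, 0 } => -49/256
value(RBBBRRBBBB) = { -1, -1/2, -1/4, -7/32, -13/64, -25/128, -49/256 | -3/16, -1/8, 0 } => -97/512
value(RBBBRRBBBBR) = { -1, -1/2, -1/4, -7/32, -13/64, -25/128, -49/256 | -97/512, -3/16, -1/8, 0 } => -195/1024
value(RBBBRRBBBBRB) = { -1, -1/2, -1/4, -7/32, -13/64, -25/128, -49/256, -195/1024 | -97/512, -3/16, -1/8, 0 } => -389/2048
value(RBBBRRBBBBRBR) = { -1, -1/2, -1/4, -7/32, -13/64, -25/128, -49/256, -195/1024 | -389/2048, -97/512, -3/16, -1/8, 0 } => -779/4096

-779/4096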